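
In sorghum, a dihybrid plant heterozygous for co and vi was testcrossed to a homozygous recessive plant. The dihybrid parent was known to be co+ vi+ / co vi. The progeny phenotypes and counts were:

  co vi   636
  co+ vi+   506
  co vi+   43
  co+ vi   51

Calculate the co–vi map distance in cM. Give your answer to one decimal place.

7.6 cM

The recombinant classes are co+ vi and co vi+: 51 + 43 = 94.
Recombination frequency = 94/1236 = 0.0761 ≈ 7.6%, i.e. 7.6 cM.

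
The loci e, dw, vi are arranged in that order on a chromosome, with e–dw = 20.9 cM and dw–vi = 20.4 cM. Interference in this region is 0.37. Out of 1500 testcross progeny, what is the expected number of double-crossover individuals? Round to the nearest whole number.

Map distances give recombination frequencies of 0.209 and 0.204 for the two intervals.
With interference 0.37 (so coincidence = 0.63), expected double-crossover frequency = 0.209 × 0.204 × 0.63 = 0.02686.
Expected number = 0.02686 × 1500 = 40.29 ≈ 40.

40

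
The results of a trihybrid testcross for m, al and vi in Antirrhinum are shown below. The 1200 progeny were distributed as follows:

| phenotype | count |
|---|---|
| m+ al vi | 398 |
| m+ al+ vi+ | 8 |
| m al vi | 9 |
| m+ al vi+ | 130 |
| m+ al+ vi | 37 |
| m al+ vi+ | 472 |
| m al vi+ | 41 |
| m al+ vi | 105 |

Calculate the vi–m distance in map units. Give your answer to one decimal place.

21.0 map units

The two most frequent reciprocal classes, m al+ vi+ and m+ al vi, are the parental types, so the F1 was m al+ vi+ / m+ al vi.
The two rarest classes, m+ al+ vi+ and m al vi, are the double crossovers. Comparing them with the parentals, only the m allele has switched, so m is the middle locus and the order is vi – m – al.
Crossovers in the vi–m interval produce the single-crossover classes m al+ vi and m+ al vi+ (105 + 130 = 235) plus the double crossovers (17).
RF(vi–m) = (235 + 17) / 1200 = 252/1200 = 0.2100 → 21.0 map units.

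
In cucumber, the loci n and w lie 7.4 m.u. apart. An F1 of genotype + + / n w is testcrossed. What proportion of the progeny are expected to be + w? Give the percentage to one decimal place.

A map distance of 7.4 m.u. corresponds to a recombination frequency of 0.074.
The F1 is + + / n w, so + w is a recombinant gamete class with expected frequency r/2 = 0.074/2 = 0.0370.
That is 0.0370 = 3.7% of the progeny.

3.7%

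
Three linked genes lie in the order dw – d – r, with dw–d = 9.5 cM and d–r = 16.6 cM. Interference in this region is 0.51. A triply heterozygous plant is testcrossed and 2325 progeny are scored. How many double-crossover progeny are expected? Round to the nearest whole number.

Map distances give recombination frequencies of 0.095 and 0.166 for the two intervals.
With interference 0.51 (so coincidence = 0.49), expected double-crossover frequency = 0.095 × 0.166 × 0.49 = 0.00773.
Expected number = 0.00773 × 2325 = 17.97 ≈ 18.

18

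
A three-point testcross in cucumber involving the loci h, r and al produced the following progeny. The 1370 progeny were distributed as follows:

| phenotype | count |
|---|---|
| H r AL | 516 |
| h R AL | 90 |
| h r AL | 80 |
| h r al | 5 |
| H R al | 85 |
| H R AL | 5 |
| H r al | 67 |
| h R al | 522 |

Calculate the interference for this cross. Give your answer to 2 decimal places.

0.53

The two most frequent reciprocal classes, H r AL and h R al, are the parental types, so the F1 was H r AL / h R al.
The two rarest classes, H R AL and h r al, are the double crossovers. Comparing them with the parentals, only the r allele has switched, so r is the middle locus and the order is h – r – al.
h–r: (165 + 10)/1370 = 0.1277; r–al: (157 + 10)/1370 = 0.1219.
Expected DCO frequency = 0.1277 × 0.1219 ≈ 0.01557; observed = 10/1370 ≈ 0.00730.
Coefficient of coincidence = 0.00730/0.01557 ≈ 0.47; interference = 1 − 0.47 = 0.53.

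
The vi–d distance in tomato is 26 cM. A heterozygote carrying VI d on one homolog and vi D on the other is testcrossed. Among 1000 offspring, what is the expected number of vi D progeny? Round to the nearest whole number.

A map distance of 26 cM corresponds to a recombination frequency of 0.260.
The F1 is VI d / vi D, so vi D is a parental gamete class with expected frequency (1 − r)/2 = 0.740/2 = 0.3700.
Expected number = 0.3700 × 1000 = 370.00 ≈ 370.

370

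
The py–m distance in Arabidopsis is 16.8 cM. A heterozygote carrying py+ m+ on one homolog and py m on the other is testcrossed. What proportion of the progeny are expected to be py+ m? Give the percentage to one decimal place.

8.4%

A map distance of 16.8 cM corresponds to a recombination frequency of 0.168.
The F1 is py+ m+ / py m, so py+ m is a recombinant gamete class with expected frequency r/2 = 0.168/2 = 0.0840.
That is 0.0840 = 8.4% of the progeny.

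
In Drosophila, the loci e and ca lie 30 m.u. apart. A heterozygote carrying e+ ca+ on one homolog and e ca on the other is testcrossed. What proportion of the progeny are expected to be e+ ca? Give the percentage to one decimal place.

A map distance of 30 m.u. corresponds to a recombination frequency of 0.300.
The F1 is e+ ca+ / e ca, so e+ ca is a recombinant gamete class with expected frequency r/2 = 0.300/2 = 0.1500.
That is 0.1500 = 15.0% of the progeny.

15.0%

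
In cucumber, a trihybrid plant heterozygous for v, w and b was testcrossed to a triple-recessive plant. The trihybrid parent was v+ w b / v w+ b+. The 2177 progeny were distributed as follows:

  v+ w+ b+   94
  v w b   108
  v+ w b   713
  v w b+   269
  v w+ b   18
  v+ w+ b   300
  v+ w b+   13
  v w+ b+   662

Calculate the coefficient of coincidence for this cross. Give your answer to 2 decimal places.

The two rarest classes, v+ w b+ and v w+ b, are the double crossovers. Comparing them with the parentals, only the b allele has switched, so b is the middle locus and the order is v – b – w.
v–b: (202 + 31)/2177 = 0.1070; b–w: (569 + 31)/2177 = 0.2756.
Expected DCO frequency = 0.1070 × 0.2756 ≈ 0.02949; observed = 31/2177 ≈ 0.01424.
Coefficient of coincidence = 0.01424/0.02949 ≈ 0.48.

0.48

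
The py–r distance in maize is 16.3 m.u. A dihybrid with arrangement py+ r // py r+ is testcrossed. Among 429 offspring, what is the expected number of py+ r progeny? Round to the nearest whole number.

180

A map distance of 16.3 m.u. corresponds to a recombination frequency of 0.163.
The F1 is py+ r / py r+, so py+ r is a parental gamete class with expected frequency (1 − r)/2 = 0.837/2 = 0.4185.
Expected number = 0.4185 × 429 = 179.54 ≈ 180.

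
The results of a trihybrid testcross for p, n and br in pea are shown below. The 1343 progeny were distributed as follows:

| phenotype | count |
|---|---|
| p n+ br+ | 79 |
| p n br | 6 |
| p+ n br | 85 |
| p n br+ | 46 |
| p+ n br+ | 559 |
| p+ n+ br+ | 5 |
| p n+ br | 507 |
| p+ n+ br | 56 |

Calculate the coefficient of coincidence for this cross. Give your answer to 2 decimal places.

0.75

The two most frequent reciprocal classes, p n+ br and p+ n br+, are the parental types, so the F1 was p n+ br / p+ n br+.
The two rarest classes, p n br and p+ n+ br+, are the double crossovers. Comparing them with the parentals, only the n allele has switched, so n is the middle locus and the order is br – n – p.
br–n: (164 + 11)/1343 = 0.1303; n–p: (102 + 11)/1343 = 0.0841.
Expected DCO frequency = 0.1303 × 0.0841 ≈ 0.01096; observed = 11/1343 ≈ 0.00819.
Coefficient of coincidence = 0.00819/0.01096 ≈ 0.75.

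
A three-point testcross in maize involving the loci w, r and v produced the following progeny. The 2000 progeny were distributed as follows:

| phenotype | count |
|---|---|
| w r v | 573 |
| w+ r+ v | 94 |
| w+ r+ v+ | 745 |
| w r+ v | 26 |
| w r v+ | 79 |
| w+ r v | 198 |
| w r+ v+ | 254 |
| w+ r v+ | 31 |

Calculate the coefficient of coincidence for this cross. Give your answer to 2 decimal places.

The two most frequent reciprocal classes, w+ r+ v+ and w r v, are the parental types, so the F1 was w+ r+ v+ / w r v.
The two rarest classes, w+ r v+ and w r+ v, are the double crossovers. Comparing them with the parentals, only the r allele has switched, so r is the middle locus and the order is v – r – w.
v–r: (173 + 57)/2000 = 0.1150; r–w: (452 + 57)/2000 = 0.2545.
Expected DCO frequency = 0.1150 × 0.2545 ≈ 0.02927; observed = 57/2000 ≈ 0.02850.
Coefficient of coincidence = 0.02850/0.02927 ≈ 0.97.

0.97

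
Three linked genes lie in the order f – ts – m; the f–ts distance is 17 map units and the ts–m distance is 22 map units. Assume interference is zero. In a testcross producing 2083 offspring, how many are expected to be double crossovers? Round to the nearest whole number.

78

Map distances give recombination frequencies of 0.170 and 0.220 for the two intervals.
With no interference, expected double-crossover frequency = 0.170 × 0.220 = 0.03740.
Expected number = 0.03740 × 2083 = 77.90 ≈ 78.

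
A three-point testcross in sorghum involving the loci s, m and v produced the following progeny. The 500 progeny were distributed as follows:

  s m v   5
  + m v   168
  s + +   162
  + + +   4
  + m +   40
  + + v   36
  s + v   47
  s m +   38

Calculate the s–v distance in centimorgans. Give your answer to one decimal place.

The two most frequent reciprocal classes, s + + and + m v, are the parental types, so the F1 was s + + / + m v.
The two rarest classes, + + + and s m v, are the double crossovers. Comparing them with the parentals, only the s allele has switched, so s is the middle locus and the order is v – s – m.
Crossovers in the v–s interval produce the single-crossover classes s + v and + m + (47 + 40 = 87) plus the double crossovers (9).
RF(v–s) = (87 + 9) / 500 = 96/500 = 0.1920 → 19.2 centimorgans.

19.2 centimorgans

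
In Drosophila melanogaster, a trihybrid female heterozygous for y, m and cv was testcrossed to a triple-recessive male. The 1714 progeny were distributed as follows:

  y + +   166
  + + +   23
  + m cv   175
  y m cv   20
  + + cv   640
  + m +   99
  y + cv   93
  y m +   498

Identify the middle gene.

The two most frequent reciprocal classes, y m + and + + cv, are the parental types, so the F1 was y m + / + + cv.
The two rarest classes, y m cv and + + +, are the double crossovers. Comparing them with the parentals, only the cv allele has switched, so cv is the middle locus and the order is y – cv – m.

cv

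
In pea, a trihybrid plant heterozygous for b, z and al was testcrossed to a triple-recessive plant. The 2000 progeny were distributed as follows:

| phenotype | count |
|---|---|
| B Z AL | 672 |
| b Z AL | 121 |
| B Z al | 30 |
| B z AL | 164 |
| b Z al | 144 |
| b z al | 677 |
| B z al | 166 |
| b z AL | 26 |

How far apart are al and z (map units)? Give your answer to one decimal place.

18.2 map units

The two most frequent reciprocal classes, b z al and B Z AL, are the parental types, so the F1 was b z al / B Z AL.
The two rarest classes, b z AL and B Z al, are the double crossovers. Comparing them with the parentals, only the al allele has switched, so al is the middle locus and the order is b – al – z.
Crossovers in the al–z interval produce the single-crossover classes b Z al and B z AL (144 + 164 = 308) plus the double crossovers (56).
RF(al–z) = (308 + 56) / 2000 = 364/2000 = 0.1820 → 18.2 map units.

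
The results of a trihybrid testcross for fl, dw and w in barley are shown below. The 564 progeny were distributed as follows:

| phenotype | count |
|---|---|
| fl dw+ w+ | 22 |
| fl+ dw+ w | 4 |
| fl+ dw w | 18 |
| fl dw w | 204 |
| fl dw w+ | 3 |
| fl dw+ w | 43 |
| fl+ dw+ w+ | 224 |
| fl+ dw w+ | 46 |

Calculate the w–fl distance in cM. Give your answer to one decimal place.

8.3 cM

The two most frequent reciprocal classes, fl+ dw+ w+ and fl dw w, are the parental types, so the F1 was fl+ dw+ w+ / fl dw w.
The two rarest classes, fl+ dw+ w and fl dw w+, are the double crossovers. Comparing them with the parentals, only the w allele has switched, so w is the middle locus and the order is fl – w – dw.
Crossovers in the fl–w interval produce the single-crossover classes fl dw+ w+ and fl+ dw w (22 + 18 = 40) plus the double crossovers (7).
RF(fl–w) = (40 + 7) / 564 = 47/564 = 0.0833 → 8.3 cM.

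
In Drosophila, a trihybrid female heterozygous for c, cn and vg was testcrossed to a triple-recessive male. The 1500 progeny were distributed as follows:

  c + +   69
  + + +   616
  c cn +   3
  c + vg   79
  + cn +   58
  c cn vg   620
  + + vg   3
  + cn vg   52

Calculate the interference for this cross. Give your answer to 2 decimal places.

0.50

The two most frequent reciprocal classes, c cn vg and + + +, are the parental types, so the F1 was c cn vg / + + +.
The two rarest classes, c cn + and + + vg, are the double crossovers. Comparing them with the parentals, only the vg allele has switched, so vg is the middle locus and the order is c – vg – cn.
c–vg: (121 + 6)/1500 = 0.0847; vg–cn: (137 + 6)/1500 = 0.0953.
Expected DCO frequency = 0.0847 × 0.0953 ≈ 0.00807; observed = 6/1500 ≈ 0.00400.
Coefficient of coincidence = 0.00400/0.00807 ≈ 0.50; interference = 1 − 0.50 = 0.50.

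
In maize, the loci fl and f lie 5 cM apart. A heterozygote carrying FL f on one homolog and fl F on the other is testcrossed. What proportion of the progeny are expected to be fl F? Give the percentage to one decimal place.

47.5%

A map distance of 5 cM corresponds to a recombination frequency of 0.050.
The F1 is FL f / fl F, so fl F is a parental gamete class with expected frequency (1 − r)/2 = 0.950/2 = 0.4750.
That is 0.4750 = 47.5% of the progeny.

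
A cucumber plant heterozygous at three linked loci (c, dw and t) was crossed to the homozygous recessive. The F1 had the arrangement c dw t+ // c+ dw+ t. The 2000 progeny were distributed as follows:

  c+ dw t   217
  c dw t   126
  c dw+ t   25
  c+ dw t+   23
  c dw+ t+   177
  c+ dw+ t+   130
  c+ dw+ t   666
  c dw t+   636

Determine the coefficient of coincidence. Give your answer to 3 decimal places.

The two rarest classes, c+ dw t+ and c dw+ t, are the double crossovers. Comparing them with the parentals, only the c allele has switched, so c is the middle locus and the order is t – c – dw.
t–c: (256 + 48)/2000 = 0.1520; c–dw: (394 + 48)/2000 = 0.2210.
Expected DCO frequency = 0.1520 × 0.2210 ≈ 0.03359; observed = 48/2000 ≈ 0.02400.
Coefficient of coincidence = 0.02400/0.03359 ≈ 0.714.

0.714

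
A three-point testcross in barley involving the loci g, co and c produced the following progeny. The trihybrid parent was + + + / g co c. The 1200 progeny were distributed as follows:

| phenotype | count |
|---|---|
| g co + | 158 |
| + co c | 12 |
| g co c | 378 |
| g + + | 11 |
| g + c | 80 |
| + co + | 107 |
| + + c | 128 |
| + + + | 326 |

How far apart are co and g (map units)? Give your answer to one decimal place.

17.5 map units

The two rarest classes, g + + and + co c, are the double crossovers. Comparing them with the parentals, only the g allele has switched, so g is the middle locus and the order is c – g – co.
Crossovers in the g–co interval produce the single-crossover classes + co + and g + c (107 + 80 = 187) plus the double crossovers (23).
RF(g–co) = (187 + 23) / 1200 = 210/1200 = 0.1750 → 17.5 map units.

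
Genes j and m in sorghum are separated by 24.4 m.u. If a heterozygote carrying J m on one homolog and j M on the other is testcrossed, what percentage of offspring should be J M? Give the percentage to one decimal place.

12.2%

A map distance of 24.4 m.u. corresponds to a recombination frequency of 0.244.
The F1 is J m / j M, so J M is a recombinant gamete class with expected frequency r/2 = 0.244/2 = 0.1220.
That is 0.1220 = 12.2% of the progeny.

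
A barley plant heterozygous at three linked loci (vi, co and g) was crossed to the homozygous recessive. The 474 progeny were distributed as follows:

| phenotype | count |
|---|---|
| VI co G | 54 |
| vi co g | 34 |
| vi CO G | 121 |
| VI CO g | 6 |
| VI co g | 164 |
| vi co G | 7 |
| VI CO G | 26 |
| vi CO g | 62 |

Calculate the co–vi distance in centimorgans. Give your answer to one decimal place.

The two most frequent reciprocal classes, VI co g and vi CO G, are the parental types, so the F1 was VI co g / vi CO G.
The two rarest classes, VI CO g and vi co G, are the double crossovers. Comparing them with the parentals, only the co allele has switched, so co is the middle locus and the order is g – co – vi.
Crossovers in the co–vi interval produce the single-crossover classes vi co g and VI CO G (34 + 26 = 60) plus the double crossovers (13).
RF(co–vi) = (60 + 13) / 474 = 73/474 = 0.1540 → 15.4 centimorgans.

15.4 centimorgans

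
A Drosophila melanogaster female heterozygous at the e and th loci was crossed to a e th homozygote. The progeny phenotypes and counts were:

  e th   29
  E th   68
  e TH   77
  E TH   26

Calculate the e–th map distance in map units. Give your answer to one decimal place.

The two most frequent classes, E th (68) and e TH (77), are the parental types, so the F1 was E th / e TH.
The recombinant classes are E TH and e th: 26 + 29 = 55.
Recombination frequency = 55/200 = 0.2750 ≈ 27.5%, i.e. 27.5 map units.

27.5 map units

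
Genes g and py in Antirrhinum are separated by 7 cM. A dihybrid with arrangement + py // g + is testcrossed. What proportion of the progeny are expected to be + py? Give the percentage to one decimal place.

A map distance of 7 cM corresponds to a recombination frequency of 0.070.
The F1 is + py / g +, so + py is a parental gamete class with expected frequency (1 − r)/2 = 0.930/2 = 0.4650.
That is 0.4650 = 46.5% of the progeny.

46.5%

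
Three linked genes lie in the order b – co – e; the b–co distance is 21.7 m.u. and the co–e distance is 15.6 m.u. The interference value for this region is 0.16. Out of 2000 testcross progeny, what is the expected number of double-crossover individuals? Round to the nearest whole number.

57

Map distances give recombination frequencies of 0.217 and 0.156 for the two intervals.
With interference 0.16 (so coincidence = 0.84), expected double-crossover frequency = 0.217 × 0.156 × 0.84 = 0.02844.
Expected number = 0.02844 × 2000 = 56.87 ≈ 57.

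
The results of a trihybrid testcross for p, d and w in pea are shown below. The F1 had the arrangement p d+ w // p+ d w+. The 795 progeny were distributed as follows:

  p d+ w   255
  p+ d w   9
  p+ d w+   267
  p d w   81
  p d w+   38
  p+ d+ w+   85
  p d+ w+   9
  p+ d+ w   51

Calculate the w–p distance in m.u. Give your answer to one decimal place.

13.5 m.u.

The two rarest classes, p d+ w+ and p+ d w, are the double crossovers. Comparing them with the parentals, only the w allele has switched, so w is the middle locus and the order is d – w – p.
Crossovers in the w–p interval produce the single-crossover classes p+ d+ w and p d w+ (51 + 38 = 89) plus the double crossovers (18).
RF(w–p) = (89 + 18) / 795 = 107/795 = 0.1346 → 13.5 m.u.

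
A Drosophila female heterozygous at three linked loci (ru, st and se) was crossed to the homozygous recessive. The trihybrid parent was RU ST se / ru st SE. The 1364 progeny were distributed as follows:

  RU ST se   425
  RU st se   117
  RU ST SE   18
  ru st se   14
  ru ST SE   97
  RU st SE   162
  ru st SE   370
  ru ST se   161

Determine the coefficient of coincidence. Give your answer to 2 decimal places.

0.50

The two rarest classes, RU ST SE and ru st se, are the double crossovers. Comparing them with the parentals, only the se allele has switched, so se is the middle locus and the order is st – se – ru.
st–se: (214 + 32)/1364 = 0.1804; se–ru: (323 + 32)/1364 = 0.2603.
Expected DCO frequency = 0.1804 × 0.2603 ≈ 0.04696; observed = 32/1364 ≈ 0.02346.
Coefficient of coincidence = 0.02346/0.04696 ≈ 0.50.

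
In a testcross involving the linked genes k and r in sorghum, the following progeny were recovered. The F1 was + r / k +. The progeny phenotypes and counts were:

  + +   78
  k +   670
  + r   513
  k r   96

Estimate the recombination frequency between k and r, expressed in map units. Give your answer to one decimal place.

The recombinant classes are + + and k r: 78 + 96 = 174.
Recombination frequency = 174/1357 = 0.1282 ≈ 12.8%, i.e. 12.8 map units.

12.8 map units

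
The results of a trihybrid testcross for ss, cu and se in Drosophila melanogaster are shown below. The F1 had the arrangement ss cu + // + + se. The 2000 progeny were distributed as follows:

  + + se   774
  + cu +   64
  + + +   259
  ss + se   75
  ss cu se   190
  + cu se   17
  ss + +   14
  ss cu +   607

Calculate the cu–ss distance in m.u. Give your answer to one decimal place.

8.5 m.u.

The two rarest classes, ss + + and + cu se, are the double crossovers. Comparing them with the parentals, only the cu allele has switched, so cu is the middle locus and the order is se – cu – ss.
Crossovers in the cu–ss interval produce the single-crossover classes + cu + and ss + se (64 + 75 = 139) plus the double crossovers (31).
RF(cu–ss) = (139 + 31) / 2000 = 170/2000 = 0.0850 → 8.5 m.u.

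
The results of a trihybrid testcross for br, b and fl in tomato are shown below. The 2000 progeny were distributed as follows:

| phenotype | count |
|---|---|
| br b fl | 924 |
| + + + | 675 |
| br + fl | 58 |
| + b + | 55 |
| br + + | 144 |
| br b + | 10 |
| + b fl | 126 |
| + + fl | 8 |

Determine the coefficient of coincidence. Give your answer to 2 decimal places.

0.95

The two most frequent reciprocal classes, + + + and br b fl, are the parental types, so the F1 was + + + / br b fl.
The two rarest classes, + + fl and br b +, are the double crossovers. Comparing them with the parentals, only the fl allele has switched, so fl is the middle locus and the order is b – fl – br.
b–fl: (113 + 18)/2000 = 0.0655; fl–br: (270 + 18)/2000 = 0.1440.
Expected DCO frequency = 0.0655 × 0.1440 ≈ 0.00943; observed = 18/2000 ≈ 0.00900.
Coefficient of coincidence = 0.00900/0.00943 ≈ 0.95.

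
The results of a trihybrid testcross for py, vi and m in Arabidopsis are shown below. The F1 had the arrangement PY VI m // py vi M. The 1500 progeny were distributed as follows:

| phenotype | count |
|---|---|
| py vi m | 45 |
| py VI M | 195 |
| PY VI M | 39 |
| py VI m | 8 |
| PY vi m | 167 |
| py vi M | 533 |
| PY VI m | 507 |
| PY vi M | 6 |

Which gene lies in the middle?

The two rarest classes, py VI m and PY vi M, are the double crossovers. Comparing them with the parentals, only the py allele has switched, so py is the middle locus and the order is m – py – vi.

py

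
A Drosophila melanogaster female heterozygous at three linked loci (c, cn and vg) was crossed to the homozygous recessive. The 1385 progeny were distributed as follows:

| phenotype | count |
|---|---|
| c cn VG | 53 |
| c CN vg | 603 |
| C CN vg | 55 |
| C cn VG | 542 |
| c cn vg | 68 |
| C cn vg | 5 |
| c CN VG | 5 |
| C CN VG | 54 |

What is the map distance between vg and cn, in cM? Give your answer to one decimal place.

The two most frequent reciprocal classes, c CN vg and C cn VG, are the parental types, so the F1 was c CN vg / C cn VG.
The two rarest classes, c CN VG and C cn vg, are the double crossovers. Comparing them with the parentals, only the vg allele has switched, so vg is the middle locus and the order is c – vg – cn.
Crossovers in the vg–cn interval produce the single-crossover classes c cn vg and C CN VG (68 + 54 = 122) plus the double crossovers (10).
RF(vg–cn) = (122 + 10) / 1385 = 132/1385 = 0.0953 → 9.5 cM.

9.5 cM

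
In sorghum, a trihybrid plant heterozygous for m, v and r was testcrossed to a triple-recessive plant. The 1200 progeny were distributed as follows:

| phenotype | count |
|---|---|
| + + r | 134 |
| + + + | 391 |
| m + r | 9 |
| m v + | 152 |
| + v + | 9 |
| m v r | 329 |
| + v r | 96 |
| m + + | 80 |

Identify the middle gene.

v

The two most frequent reciprocal classes, m v r and + + +, are the parental types, so the F1 was m v r / + + +.
The two rarest classes, m + r and + v +, are the double crossovers. Comparing them with the parentals, only the v allele has switched, so v is the middle locus and the order is m – v – r.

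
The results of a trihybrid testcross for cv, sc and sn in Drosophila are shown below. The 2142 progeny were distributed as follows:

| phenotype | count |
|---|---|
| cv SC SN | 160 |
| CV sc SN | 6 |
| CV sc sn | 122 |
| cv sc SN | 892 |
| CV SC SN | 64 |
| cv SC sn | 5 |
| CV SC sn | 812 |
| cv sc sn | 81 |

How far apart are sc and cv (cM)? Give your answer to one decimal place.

13.7 cM

The two most frequent reciprocal classes, cv sc SN and CV SC sn, are the parental types, so the F1 was cv sc SN / CV SC sn.
The two rarest classes, CV sc SN and cv SC sn, are the double crossovers. Comparing them with the parentals, only the cv allele has switched, so cv is the middle locus and the order is sn – cv – sc.
Crossovers in the cv–sc interval produce the single-crossover classes cv SC SN and CV sc sn (160 + 122 = 282) plus the double crossovers (11).
RF(cv–sc) = (282 + 11) / 2142 = 293/2142 = 0.1368 → 13.7 cM.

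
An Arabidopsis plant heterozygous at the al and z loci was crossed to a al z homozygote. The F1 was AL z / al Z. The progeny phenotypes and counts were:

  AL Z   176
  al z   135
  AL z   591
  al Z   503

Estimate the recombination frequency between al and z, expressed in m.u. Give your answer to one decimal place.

22.1 m.u.

The recombinant classes are AL Z and al z: 176 + 135 = 311.
Recombination frequency = 311/1405 = 0.2214 ≈ 22.1%, i.e. 22.1 m.u.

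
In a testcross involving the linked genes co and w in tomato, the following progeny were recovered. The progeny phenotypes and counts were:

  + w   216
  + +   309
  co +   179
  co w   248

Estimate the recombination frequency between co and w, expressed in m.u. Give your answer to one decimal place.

The two most frequent classes, + + (309) and co w (248), are the parental types, so the F1 was + + / co w.
The recombinant classes are + w and co +: 216 + 179 = 395.
Recombination frequency = 395/952 = 0.4149 ≈ 41.5%, i.e. 41.5 m.u.

41.5 m.u.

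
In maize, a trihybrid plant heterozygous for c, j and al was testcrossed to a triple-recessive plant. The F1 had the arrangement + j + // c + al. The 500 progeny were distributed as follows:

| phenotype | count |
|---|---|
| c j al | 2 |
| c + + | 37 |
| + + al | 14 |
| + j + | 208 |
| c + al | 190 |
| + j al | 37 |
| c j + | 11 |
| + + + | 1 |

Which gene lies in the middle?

j

The two rarest classes, + + + and c j al, are the double crossovers. Comparing them with the parentals, only the j allele has switched, so j is the middle locus and the order is c – j – al.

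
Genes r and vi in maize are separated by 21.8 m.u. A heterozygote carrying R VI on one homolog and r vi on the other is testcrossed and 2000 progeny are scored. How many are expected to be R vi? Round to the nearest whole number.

A map distance of 21.8 m.u. corresponds to a recombination frequency of 0.218.
The F1 is R VI / r vi, so R vi is a recombinant gamete class with expected frequency r/2 = 0.218/2 = 0.1090.
Expected number = 0.1090 × 2000 = 218.00 ≈ 218.

218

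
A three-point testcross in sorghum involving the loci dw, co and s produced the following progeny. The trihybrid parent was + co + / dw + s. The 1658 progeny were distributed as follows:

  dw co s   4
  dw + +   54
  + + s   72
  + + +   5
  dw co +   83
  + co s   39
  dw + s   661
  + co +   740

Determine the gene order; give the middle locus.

co

The two rarest classes, + + + and dw co s, are the double crossovers. Comparing them with the parentals, only the co allele has switched, so co is the middle locus and the order is dw – co – s.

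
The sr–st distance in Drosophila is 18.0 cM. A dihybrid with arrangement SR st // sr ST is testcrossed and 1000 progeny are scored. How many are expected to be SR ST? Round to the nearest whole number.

A map distance of 18.0 cM corresponds to a recombination frequency of 0.180.
The F1 is SR st / sr ST, so SR ST is a recombinant gamete class with expected frequency r/2 = 0.180/2 = 0.0900.
Expected number = 0.0900 × 1000 = 90.00 ≈ 90.

90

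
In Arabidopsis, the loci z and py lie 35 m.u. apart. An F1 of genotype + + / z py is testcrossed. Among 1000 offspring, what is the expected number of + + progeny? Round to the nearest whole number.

A map distance of 35 m.u. corresponds to a recombination frequency of 0.350.
The F1 is + + / z py, so + + is a parental gamete class with expected frequency (1 − r)/2 = 0.650/2 = 0.3250.
Expected number = 0.3250 × 1000 = 325.00 ≈ 325.

325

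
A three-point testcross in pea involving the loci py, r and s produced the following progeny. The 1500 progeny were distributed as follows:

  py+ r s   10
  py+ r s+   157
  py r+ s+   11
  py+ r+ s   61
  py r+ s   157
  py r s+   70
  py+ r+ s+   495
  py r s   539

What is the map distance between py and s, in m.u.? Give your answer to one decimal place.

10.1 m.u.

The two most frequent reciprocal classes, py r s and py+ r+ s+, are the parental types, so the F1 was py r s / py+ r+ s+.
The two rarest classes, py+ r s and py r+ s+, are the double crossovers. Comparing them with the parentals, only the py allele has switched, so py is the middle locus and the order is r – py – s.
Crossovers in the py–s interval produce the single-crossover classes py r s+ and py+ r+ s (70 + 61 = 131) plus the double crossovers (21).
RF(py–s) = (131 + 21) / 1500 = 152/1500 = 0.1013 → 10.1 m.u.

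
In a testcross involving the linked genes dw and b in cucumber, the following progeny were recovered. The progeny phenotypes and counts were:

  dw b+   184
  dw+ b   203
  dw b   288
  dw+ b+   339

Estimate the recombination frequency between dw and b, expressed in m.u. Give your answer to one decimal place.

38.2 m.u.

The two most frequent classes, dw+ b+ (339) and dw b (288), are the parental types, so the F1 was dw+ b+ / dw b.
The recombinant classes are dw+ b and dw b+: 203 + 184 = 387.
Recombination frequency = 387/1014 = 0.3817 ≈ 38.2%, i.e. 38.2 m.u.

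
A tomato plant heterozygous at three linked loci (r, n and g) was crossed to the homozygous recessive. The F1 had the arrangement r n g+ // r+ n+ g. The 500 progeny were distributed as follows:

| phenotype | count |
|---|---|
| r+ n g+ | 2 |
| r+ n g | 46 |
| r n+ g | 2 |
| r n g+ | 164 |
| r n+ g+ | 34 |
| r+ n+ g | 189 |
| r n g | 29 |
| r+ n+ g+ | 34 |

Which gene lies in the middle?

The two rarest classes, r+ n g+ and r n+ g, are the double crossovers. Comparing them with the parentals, only the r allele has switched, so r is the middle locus and the order is n – r – g.

r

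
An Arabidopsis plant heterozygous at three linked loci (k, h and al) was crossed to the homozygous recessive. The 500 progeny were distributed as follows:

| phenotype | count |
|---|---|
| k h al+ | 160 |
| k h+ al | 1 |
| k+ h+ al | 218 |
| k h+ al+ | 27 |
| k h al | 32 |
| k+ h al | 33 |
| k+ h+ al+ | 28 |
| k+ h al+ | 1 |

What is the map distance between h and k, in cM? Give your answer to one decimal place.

12.4 cM

The two most frequent reciprocal classes, k h al+ and k+ h+ al, are the parental types, so the F1 was k h al+ / k+ h+ al.
The two rarest classes, k+ h al+ and k h+ al, are the double crossovers. Comparing them with the parentals, only the k allele has switched, so k is the middle locus and the order is al – k – h.
Crossovers in the k–h interval produce the single-crossover classes k h+ al+ and k+ h al (27 + 33 = 60) plus the double crossovers (2).
RF(k–h) = (60 + 2) / 500 = 62/500 = 0.1240 → 12.4 cM.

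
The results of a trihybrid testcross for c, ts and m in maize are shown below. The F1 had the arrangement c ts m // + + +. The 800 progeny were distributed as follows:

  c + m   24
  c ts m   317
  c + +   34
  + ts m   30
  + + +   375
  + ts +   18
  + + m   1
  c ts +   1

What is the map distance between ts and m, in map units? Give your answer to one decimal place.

5.5 map units

The two rarest classes, c ts + and + + m, are the double crossovers. Comparing them with the parentals, only the m allele has switched, so m is the middle locus and the order is c – m – ts.
Crossovers in the m–ts interval produce the single-crossover classes c + m and + ts + (24 + 18 = 42) plus the double crossovers (2).
RF(m–ts) = (42 + 2) / 800 = 44/800 = 0.0550 → 5.5 map units.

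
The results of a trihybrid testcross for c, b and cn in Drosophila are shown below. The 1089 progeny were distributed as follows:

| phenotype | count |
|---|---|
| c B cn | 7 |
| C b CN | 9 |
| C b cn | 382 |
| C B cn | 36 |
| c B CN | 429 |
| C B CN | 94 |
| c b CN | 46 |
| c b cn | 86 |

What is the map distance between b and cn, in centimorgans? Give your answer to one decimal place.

9.0 centimorgans

The two most frequent reciprocal classes, c B CN and C b cn, are the parental types, so the F1 was c B CN / C b cn.
The two rarest classes, c B cn and C b CN, are the double crossovers. Comparing them with the parentals, only the cn allele has switched, so cn is the middle locus and the order is c – cn – b.
Crossovers in the cn–b interval produce the single-crossover classes c b CN and C B cn (46 + 36 = 82) plus the double crossovers (16).
RF(cn–b) = (82 + 16) / 1089 = 98/1089 = 0.0900 → 9.0 centimorgans.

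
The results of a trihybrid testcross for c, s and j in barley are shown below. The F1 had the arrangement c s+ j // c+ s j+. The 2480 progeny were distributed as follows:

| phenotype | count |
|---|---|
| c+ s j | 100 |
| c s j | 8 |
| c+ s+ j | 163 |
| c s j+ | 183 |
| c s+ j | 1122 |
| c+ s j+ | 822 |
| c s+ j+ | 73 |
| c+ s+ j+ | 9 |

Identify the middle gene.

The two rarest classes, c s j and c+ s+ j+, are the double crossovers. Comparing them with the parentals, only the s allele has switched, so s is the middle locus and the order is j – s – c.

s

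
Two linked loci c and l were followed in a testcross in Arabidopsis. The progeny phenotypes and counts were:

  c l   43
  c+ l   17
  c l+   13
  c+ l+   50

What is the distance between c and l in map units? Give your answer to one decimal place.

The two most frequent classes, c+ l+ (50) and c l (43), are the parental types, so the F1 was c+ l+ / c l.
The recombinant classes are c+ l and c l+: 17 + 13 = 30.
Recombination frequency = 30/123 = 0.2439 ≈ 24.4%, i.e. 24.4 map units.

24.4 map units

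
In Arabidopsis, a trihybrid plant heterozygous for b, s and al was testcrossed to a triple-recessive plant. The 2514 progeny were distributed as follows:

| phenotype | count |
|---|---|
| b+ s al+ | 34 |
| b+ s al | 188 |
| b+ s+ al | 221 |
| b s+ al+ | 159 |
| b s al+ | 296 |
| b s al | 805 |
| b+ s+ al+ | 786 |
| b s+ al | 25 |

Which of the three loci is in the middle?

The two most frequent reciprocal classes, b s al and b+ s+ al+, are the parental types, so the F1 was b s al / b+ s+ al+.
The two rarest classes, b s+ al and b+ s al+, are the double crossovers. Comparing them with the parentals, only the s allele has switched, so s is the middle locus and the order is b – s – al.

s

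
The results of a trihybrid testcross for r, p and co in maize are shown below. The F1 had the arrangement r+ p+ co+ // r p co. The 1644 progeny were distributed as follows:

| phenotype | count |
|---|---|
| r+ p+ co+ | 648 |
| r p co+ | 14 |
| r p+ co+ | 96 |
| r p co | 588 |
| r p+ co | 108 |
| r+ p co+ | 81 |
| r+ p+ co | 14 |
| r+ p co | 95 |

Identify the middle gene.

The two rarest classes, r+ p+ co and r p co+, are the double crossovers. Comparing them with the parentals, only the co allele has switched, so co is the middle locus and the order is r – co – p.

co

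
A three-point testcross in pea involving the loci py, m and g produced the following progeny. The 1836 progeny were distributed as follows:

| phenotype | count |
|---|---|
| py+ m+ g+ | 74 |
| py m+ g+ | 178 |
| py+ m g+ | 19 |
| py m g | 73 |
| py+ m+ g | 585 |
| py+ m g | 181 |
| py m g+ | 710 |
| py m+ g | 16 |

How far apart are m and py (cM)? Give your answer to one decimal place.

21.5 cM

The two most frequent reciprocal classes, py m g+ and py+ m+ g, are the parental types, so the F1 was py m g+ / py+ m+ g.
The two rarest classes, py+ m g+ and py m+ g, are the double crossovers. Comparing them with the parentals, only the py allele has switched, so py is the middle locus and the order is g – py – m.
Crossovers in the py–m interval produce the single-crossover classes py m+ g+ and py+ m g (178 + 181 = 359) plus the double crossovers (35).
RF(py–m) = (359 + 35) / 1836 = 394/1836 = 0.2146 → 21.5 cM.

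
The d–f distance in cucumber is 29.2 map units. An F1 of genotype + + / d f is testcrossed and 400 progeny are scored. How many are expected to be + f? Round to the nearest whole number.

58

A map distance of 29.2 map units corresponds to a recombination frequency of 0.292.
The F1 is + + / d f, so + f is a recombinant gamete class with expected frequency r/2 = 0.292/2 = 0.1460.
Expected number = 0.1460 × 400 = 58.40 ≈ 58.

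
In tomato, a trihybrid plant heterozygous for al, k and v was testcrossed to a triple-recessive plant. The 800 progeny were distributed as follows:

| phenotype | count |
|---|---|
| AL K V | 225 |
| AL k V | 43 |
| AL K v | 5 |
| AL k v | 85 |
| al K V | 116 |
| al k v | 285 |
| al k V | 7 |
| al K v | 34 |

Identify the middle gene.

The two most frequent reciprocal classes, AL K V and al k v, are the parental types, so the F1 was AL K V / al k v.
The two rarest classes, AL K v and al k V, are the double crossovers. Comparing them with the parentals, only the v allele has switched, so v is the middle locus and the order is al – v – k.

v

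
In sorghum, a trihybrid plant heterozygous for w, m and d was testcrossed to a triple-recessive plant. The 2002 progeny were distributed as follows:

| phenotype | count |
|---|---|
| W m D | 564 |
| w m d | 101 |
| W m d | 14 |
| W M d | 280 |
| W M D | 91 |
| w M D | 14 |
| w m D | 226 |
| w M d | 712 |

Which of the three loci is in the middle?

The two most frequent reciprocal classes, W m D and w M d, are the parental types, so the F1 was W m D / w M d.
The two rarest classes, W m d and w M D, are the double crossovers. Comparing them with the parentals, only the d allele has switched, so d is the middle locus and the order is w – d – m.

d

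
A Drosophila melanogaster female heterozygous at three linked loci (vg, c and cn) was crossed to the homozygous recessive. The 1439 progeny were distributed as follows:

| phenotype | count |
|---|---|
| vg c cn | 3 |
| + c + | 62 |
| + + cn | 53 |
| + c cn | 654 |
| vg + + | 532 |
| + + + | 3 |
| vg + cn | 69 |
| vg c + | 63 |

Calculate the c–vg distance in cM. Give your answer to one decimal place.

The two most frequent reciprocal classes, + c cn and vg + +, are the parental types, so the F1 was + c cn / vg + +.
The two rarest classes, vg c cn and + + +, are the double crossovers. Comparing them with the parentals, only the vg allele has switched, so vg is the middle locus and the order is c – vg – cn.
Crossovers in the c–vg interval produce the single-crossover classes + + cn and vg c + (53 + 63 = 116) plus the double crossovers (6).
RF(c–vg) = (116 + 6) / 1439 = 122/1439 = 0.0848 → 8.5 cM.

8.5 cM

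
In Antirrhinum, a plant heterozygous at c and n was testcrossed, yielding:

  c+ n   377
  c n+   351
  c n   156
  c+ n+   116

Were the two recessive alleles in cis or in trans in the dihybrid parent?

trans

The two most frequent classes are c+ n (377) and c n+ (351); these are the parental (non-recombinant) types.
So the F1 carried c+ n on one chromosome and c n+ on the other — the recessive alleles are on opposite chromosomes (trans / repulsion).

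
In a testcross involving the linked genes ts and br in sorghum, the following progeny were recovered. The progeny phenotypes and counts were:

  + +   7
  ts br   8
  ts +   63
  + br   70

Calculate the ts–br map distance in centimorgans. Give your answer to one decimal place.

The two most frequent classes, + br (70) and ts + (63), are the parental types, so the F1 was + br / ts +.
The recombinant classes are + + and ts br: 7 + 8 = 15.
Recombination frequency = 15/148 = 0.1014 ≈ 10.1%, i.e. 10.1 centimorgans.

10.1 centimorgans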